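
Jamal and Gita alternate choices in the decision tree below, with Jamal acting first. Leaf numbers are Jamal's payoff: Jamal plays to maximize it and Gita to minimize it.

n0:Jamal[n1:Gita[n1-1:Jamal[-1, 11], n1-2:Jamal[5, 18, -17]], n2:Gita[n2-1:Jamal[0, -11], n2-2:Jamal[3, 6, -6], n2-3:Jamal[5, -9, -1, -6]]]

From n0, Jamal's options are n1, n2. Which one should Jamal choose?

n1

n1-1 (Jamal): max(-1, 11) = 11
n1-2 (Jamal): max(5, 18, -17) = 18
n1 (Gita): min(11, 18) = 11
n2-1 (Jamal): max(0, -11) = 0
n2-2 (Jamal): max(3, 6, -6) = 6
n2-3 (Jamal): max(5, -9, -1, -6) = 5
n2 (Gita): min(0, 6, 5) = 0
n0 (Jamal): max(11, 0) = 11
Jamal at n0 wants the highest of {n1=11, n2=0}, so chooses n1.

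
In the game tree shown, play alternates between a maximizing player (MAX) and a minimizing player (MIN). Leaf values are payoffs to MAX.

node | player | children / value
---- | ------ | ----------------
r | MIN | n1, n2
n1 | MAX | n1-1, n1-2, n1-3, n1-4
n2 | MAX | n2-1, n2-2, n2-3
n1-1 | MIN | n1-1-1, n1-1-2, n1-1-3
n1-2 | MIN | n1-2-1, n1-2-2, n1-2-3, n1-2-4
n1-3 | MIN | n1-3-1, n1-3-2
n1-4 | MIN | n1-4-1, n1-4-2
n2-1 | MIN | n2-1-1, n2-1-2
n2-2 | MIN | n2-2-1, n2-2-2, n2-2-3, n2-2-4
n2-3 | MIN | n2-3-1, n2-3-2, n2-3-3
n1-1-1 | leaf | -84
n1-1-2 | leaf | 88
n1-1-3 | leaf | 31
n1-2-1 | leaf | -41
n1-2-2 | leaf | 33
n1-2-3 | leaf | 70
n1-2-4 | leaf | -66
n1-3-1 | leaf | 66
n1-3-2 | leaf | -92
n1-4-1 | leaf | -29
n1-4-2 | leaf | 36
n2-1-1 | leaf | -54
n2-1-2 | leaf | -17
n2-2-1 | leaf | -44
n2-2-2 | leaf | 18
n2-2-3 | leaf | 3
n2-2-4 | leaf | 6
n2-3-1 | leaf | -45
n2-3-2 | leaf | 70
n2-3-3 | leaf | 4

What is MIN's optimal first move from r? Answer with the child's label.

n2

n1-1 (MIN): min(-84, 88, 31) = -84
n1-2 (MIN): min(-41, 33, 70, -66) = -66
n1-3 (MIN): min(66, -92) = -92
n1-4 (MIN): min(-29, 36) = -29
n1 (MAX): max(-84, -66, -92, -29) = -29
n2-1 (MIN): min(-54, -17) = -54
n2-2 (MIN): min(-44, 18, 3, 6) = -44
n2-3 (MIN): min(-45, 70, 4) = -45
n2 (MAX): max(-54, -44, -45) = -44
r (MIN): min(-29, -44) = -44
MIN at r wants the lowest of {n1=-29, n2=-44}, so chooses n2.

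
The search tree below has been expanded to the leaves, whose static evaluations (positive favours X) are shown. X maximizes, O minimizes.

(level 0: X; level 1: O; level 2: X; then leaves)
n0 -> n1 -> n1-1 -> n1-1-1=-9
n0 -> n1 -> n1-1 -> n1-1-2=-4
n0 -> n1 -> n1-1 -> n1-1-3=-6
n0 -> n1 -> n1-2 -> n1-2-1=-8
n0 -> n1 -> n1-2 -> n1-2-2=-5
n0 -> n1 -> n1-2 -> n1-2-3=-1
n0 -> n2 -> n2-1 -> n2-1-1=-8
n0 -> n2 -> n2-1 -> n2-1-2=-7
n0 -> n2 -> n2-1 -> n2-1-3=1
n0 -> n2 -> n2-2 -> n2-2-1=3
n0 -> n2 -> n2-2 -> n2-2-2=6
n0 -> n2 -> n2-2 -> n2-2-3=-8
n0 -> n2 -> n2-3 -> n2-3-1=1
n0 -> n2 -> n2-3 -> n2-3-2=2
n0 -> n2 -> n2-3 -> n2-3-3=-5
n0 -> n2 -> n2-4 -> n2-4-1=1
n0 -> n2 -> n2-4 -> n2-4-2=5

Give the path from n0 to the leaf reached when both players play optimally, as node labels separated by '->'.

n0 -> n2 -> n2-1 -> n2-1-3

n1-1 (X): max(-9, -4, -6) = -4
n1-2 (X): max(-8, -5, -1) = -1
n1 (O): min(-4, -1) = -4
n2-1 (X): max(-8, -7, 1) = 1
n2-2 (X): max(3, 6, -8) = 6
n2-3 (X): max(1, 2, -5) = 2
n2-4 (X): max(1, 5) = 5
n2 (O): min(1, 6, 2, 5) = 1
n0 (X): max(-4, 1) = 1
At n0, X picks n2 (highest: 1).
At n2, O picks n2-1 (lowest: 1).
At n2-1, X picks n2-1-3 (highest: 1).
Terminal value 1.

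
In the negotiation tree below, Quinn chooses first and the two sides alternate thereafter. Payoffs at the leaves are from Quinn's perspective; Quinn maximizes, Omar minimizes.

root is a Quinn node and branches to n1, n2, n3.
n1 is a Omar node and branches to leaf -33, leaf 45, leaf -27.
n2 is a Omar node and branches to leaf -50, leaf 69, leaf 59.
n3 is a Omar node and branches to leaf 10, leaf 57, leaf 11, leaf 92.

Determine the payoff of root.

10

n1 (Omar): min(-33, 45, -27) = -33
n2 (Omar): min(-50, 69, 59) = -50
n3 (Omar): min(10, 57, 11, 92) = 10
root (Quinn): max(-33, -50, 10) = 10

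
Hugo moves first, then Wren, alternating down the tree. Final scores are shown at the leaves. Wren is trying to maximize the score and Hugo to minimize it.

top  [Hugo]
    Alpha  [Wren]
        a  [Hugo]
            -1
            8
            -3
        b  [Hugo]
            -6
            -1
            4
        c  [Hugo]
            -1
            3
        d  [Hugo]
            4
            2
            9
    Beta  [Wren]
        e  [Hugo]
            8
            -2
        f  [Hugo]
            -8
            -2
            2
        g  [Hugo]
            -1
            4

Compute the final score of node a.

-3

a (Hugo): min(-1, 8, -3) = -3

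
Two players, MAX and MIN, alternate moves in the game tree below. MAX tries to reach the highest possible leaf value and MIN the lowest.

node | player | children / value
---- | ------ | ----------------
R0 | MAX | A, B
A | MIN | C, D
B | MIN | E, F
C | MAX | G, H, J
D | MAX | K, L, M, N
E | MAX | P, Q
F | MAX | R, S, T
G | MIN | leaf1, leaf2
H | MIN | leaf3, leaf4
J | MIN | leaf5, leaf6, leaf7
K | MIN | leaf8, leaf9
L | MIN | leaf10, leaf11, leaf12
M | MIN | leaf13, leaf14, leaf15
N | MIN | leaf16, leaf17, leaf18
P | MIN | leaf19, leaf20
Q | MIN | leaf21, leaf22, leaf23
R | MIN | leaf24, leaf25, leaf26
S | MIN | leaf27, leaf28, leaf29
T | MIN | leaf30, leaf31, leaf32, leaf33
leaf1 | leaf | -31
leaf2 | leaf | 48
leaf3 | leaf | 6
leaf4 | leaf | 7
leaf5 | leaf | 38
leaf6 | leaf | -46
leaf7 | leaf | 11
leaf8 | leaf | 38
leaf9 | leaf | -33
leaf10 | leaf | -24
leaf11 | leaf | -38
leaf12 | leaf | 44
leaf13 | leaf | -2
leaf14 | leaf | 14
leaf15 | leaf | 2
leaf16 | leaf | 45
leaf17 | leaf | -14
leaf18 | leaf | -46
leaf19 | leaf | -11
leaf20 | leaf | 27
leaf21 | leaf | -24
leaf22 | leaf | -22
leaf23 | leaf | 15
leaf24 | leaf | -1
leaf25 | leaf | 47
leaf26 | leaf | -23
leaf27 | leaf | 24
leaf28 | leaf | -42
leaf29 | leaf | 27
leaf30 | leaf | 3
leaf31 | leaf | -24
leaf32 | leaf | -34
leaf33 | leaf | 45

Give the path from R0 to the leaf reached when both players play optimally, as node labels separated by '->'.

R0 -> A -> D -> M -> leaf13

G (MIN): min(-31, 48) = -31
H (MIN): min(6, 7) = 6
J (MIN): min(38, -46, 11) = -46
C (MAX): max(-31, 6, -46) = 6
K (MIN): min(38, -33) = -33
L (MIN): min(-24, -38, 44) = -38
M (MIN): min(-2, 14, 2) = -2
N (MIN): min(45, -14, -46) = -46
D (MAX): max(-33, -38, -2, -46) = -2
A (MIN): min(6, -2) = -2
P (MIN): min(-11, 27) = -11
Q (MIN): min(-24, -22, 15) = -24
E (MAX): max(-11, -24) = -11
R (MIN): min(-1, 47, -23) = -23
S (MIN): min(24, -42, 27) = -42
T (MIN): min(3, -24, -34, 45) = -34
F (MAX): max(-23, -42, -34) = -23
B (MIN): min(-11, -23) = -23
R0 (MAX): max(-2, -23) = -2
At R0, MAX picks A (highest: -2).
At A, MIN picks D (lowest: -2).
At D, MAX picks M (highest: -2).
At M, MIN picks leaf13 (lowest: -2).
Terminal value -2.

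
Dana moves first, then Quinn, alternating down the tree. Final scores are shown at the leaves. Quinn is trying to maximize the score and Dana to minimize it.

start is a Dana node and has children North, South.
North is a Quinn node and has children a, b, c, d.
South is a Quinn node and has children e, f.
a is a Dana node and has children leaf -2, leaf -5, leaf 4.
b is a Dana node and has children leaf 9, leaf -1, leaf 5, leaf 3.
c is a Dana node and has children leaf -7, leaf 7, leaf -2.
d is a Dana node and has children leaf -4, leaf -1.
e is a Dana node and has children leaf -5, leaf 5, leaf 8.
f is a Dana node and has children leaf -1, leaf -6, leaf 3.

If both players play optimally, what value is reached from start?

a (Dana): min(-2, -5, 4) = -5
b (Dana): min(9, -1, 5, 3) = -1
c (Dana): min(-7, 7, -2) = -7
d (Dana): min(-4, -1) = -4
North (Quinn): max(-5, -1, -7, -4) = -1
e (Dana): min(-5, 5, 8) = -5
f (Dana): min(-1, -6, 3) = -6
South (Quinn): max(-5, -6) = -5
start (Dana): min(-1, -5) = -5

-5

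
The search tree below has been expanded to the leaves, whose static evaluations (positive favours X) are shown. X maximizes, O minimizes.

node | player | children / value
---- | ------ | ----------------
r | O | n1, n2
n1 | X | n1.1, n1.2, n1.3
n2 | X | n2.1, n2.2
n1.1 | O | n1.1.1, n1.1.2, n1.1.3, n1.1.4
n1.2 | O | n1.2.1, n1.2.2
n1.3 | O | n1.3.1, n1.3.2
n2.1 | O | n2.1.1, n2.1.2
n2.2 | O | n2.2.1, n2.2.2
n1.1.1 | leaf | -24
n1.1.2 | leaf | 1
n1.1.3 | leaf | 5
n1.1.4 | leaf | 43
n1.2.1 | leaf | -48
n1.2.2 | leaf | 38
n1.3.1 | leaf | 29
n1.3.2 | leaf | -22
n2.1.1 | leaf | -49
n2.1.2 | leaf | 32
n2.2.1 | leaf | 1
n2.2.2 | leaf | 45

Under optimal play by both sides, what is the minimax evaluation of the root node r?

-22

n1.1 (O): min(-24, 1, 5, 43) = -24
n1.2 (O): min(-48, 38) = -48
n1.3 (O): min(29, -22) = -22
n1 (X): max(-24, -48, -22) = -22
n2.1 (O): min(-49, 32) = -49
n2.2 (O): min(1, 45) = 1
n2 (X): max(-49, 1) = 1
r (O): min(-22, 1) = -22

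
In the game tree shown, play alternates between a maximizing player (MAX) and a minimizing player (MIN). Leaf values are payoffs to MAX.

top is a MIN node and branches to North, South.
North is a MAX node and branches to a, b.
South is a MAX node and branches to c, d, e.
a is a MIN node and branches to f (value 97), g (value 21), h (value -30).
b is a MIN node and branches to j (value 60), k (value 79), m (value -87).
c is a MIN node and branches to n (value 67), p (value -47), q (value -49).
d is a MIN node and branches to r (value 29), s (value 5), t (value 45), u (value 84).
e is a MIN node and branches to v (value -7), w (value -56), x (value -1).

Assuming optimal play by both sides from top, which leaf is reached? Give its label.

a (MIN): min(97, 21, -30) = -30
b (MIN): min(60, 79, -87) = -87
North (MAX): max(-30, -87) = -30
c (MIN): min(67, -47, -49) = -49
d (MIN): min(29, 5, 45, 84) = 5
e (MIN): min(-7, -56, -1) = -56
South (MAX): max(-49, 5, -56) = 5
top (MIN): min(-30, 5) = -30
At top, MIN picks North (lowest: -30).
At North, MAX picks a (highest: -30).
At a, MIN picks h (lowest: -30).
Terminal value -30.

h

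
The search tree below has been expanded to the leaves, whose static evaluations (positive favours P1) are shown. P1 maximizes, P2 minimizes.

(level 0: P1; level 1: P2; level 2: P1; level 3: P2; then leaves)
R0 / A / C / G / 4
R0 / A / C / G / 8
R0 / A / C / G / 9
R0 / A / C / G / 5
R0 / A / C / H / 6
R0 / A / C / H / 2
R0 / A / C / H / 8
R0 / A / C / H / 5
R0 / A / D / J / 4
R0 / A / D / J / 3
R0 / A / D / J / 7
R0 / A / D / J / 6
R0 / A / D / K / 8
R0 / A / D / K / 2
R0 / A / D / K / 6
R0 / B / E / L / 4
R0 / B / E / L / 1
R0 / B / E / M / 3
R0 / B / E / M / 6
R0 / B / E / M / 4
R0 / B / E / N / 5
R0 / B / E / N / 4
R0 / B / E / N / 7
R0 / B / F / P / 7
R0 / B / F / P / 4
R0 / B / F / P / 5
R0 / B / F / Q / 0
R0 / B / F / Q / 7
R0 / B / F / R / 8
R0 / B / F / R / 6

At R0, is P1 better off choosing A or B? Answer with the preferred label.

B

G (P2): min(4, 8, 9, 5) = 4
H (P2): min(6, 2, 8, 5) = 2
C (P1): max(4, 2) = 4
J (P2): min(4, 3, 7, 6) = 3
K (P2): min(8, 2, 6) = 2
D (P1): max(3, 2) = 3
A (P2): min(4, 3) = 3
L (P2): min(4, 1) = 1
M (P2): min(3, 6, 4) = 3
N (P2): min(5, 4, 7) = 4
E (P1): max(1, 3, 4) = 4
P (P2): min(7, 4, 5) = 4
Q (P2): min(0, 7) = 0
R (P2): min(8, 6) = 6
F (P1): max(4, 0, 6) = 6
B (P2): min(4, 6) = 4
P1 prefers the higher value; A=3, B=4. B is better since 4 > 3.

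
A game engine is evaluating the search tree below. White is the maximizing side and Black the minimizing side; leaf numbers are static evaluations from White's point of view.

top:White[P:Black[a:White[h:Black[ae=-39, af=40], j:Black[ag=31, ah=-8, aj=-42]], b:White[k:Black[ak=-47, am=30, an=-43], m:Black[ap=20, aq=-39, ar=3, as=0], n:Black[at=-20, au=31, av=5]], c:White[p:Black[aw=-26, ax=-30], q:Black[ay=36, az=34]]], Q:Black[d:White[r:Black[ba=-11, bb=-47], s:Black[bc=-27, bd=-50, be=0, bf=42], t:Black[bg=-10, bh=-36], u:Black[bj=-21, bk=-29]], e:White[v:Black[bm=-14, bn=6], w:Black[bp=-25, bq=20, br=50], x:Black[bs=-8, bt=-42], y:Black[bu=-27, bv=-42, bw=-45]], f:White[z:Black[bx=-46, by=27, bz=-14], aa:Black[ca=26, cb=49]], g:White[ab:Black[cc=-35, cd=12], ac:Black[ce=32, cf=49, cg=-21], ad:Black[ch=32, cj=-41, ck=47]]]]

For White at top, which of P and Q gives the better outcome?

h (Black): min(-39, 40) = -39
j (Black): min(31, -8, -42) = -42
a (White): max(-39, -42) = -39
k (Black): min(-47, 30, -43) = -47
m (Black): min(20, -39, 3, 0) = -39
n (Black): min(-20, 31, 5) = -20
b (White): max(-47, -39, -20) = -20
p (Black): min(-26, -30) = -30
q (Black): min(36, 34) = 34
c (White): max(-30, 34) = 34
P (Black): min(-39, -20, 34) = -39
r (Black): min(-11, -47) = -47
s (Black): min(-27, -50, 0, 42) = -50
t (Black): min(-10, -36) = -36
u (Black): min(-21, -29) = -29
d (White): max(-47, -50, -36, -29) = -29
v (Black): min(-14, 6) = -14
w (Black): min(-25, 20, 50) = -25
x (Black): min(-8, -42) = -42
y (Black): min(-27, -42, -45) = -45
e (White): max(-14, -25, -42, -45) = -14
z (Black): min(-46, 27, -14) = -46
aa (Black): min(26, 49) = 26
f (White): max(-46, 26) = 26
ab (Black): min(-35, 12) = -35
ac (Black): min(32, 49, -21) = -21
ad (Black): min(32, -41, 47) = -41
g (White): max(-35, -21, -41) = -21
Q (Black): min(-29, -14, 26, -21) = -29
White prefers the higher value; P=-39, Q=-29. Q is better since -29 > -39.

Q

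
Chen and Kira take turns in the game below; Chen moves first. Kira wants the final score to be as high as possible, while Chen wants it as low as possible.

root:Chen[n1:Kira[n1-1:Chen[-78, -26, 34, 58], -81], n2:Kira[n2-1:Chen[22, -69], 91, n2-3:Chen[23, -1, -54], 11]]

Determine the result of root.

-78

n1-1 (Chen): min(-78, -26, 34, 58) = -78
n1 (Kira): max(-78, -81) = -78
n2-1 (Chen): min(22, -69) = -69
n2-3 (Chen): min(23, -1, -54) = -54
n2 (Kira): max(-69, 91, -54, 11) = 91
root (Chen): min(-78, 91) = -78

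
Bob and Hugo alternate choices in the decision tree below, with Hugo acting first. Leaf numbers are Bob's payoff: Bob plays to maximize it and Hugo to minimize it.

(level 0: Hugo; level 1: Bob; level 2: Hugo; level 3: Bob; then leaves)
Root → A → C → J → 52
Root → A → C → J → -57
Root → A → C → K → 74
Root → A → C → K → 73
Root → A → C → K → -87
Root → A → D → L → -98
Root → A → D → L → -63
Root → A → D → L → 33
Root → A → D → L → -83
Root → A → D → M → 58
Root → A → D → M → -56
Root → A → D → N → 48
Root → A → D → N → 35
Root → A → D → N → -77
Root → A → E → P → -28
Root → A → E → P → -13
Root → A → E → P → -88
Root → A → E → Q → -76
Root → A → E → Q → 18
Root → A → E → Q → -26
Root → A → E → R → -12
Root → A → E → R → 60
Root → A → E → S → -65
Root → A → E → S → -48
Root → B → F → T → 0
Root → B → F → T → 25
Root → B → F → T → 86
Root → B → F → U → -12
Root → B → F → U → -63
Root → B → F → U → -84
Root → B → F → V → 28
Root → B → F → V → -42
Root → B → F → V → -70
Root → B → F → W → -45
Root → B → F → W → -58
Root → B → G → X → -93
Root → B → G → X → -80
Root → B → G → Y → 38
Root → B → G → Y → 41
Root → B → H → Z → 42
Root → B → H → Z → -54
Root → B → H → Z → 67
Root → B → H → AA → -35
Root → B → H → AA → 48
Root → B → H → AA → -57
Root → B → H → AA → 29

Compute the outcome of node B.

48

T (Bob): max(0, 25, 86) = 86
U (Bob): max(-12, -63, -84) = -12
V (Bob): max(28, -42, -70) = 28
W (Bob): max(-45, -58) = -45
F (Hugo): min(86, -12, 28, -45) = -45
X (Bob): max(-93, -80) = -80
Y (Bob): max(38, 41) = 41
G (Hugo): min(-80, 41) = -80
Z (Bob): max(42, -54, 67) = 67
AA (Bob): max(-35, 48, -57, 29) = 48
H (Hugo): min(67, 48) = 48
B (Bob): max(-45, -80, 48) = 48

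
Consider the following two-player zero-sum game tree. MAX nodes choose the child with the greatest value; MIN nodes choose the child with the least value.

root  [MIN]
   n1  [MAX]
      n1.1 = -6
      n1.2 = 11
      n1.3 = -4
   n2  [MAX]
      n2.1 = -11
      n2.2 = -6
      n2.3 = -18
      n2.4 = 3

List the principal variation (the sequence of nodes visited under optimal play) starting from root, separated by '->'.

n1 (MAX): max(-6, 11, -4) = 11
n2 (MAX): max(-11, -6, -18, 3) = 3
root (MIN): min(11, 3) = 3
At root, MIN picks n2 (lowest: 3).
At n2, MAX picks n2.4 (highest: 3).
Terminal value 3.

root -> n2 -> n2.4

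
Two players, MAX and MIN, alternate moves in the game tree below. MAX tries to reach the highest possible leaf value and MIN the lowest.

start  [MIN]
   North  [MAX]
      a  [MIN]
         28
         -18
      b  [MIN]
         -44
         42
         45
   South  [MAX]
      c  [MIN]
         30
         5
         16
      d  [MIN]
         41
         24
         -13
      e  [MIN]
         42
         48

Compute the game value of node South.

c (MIN): min(30, 5, 16) = 5
d (MIN): min(41, 24, -13) = -13
e (MIN): min(42, 48) = 42
South (MAX): max(5, -13, 42) = 42

42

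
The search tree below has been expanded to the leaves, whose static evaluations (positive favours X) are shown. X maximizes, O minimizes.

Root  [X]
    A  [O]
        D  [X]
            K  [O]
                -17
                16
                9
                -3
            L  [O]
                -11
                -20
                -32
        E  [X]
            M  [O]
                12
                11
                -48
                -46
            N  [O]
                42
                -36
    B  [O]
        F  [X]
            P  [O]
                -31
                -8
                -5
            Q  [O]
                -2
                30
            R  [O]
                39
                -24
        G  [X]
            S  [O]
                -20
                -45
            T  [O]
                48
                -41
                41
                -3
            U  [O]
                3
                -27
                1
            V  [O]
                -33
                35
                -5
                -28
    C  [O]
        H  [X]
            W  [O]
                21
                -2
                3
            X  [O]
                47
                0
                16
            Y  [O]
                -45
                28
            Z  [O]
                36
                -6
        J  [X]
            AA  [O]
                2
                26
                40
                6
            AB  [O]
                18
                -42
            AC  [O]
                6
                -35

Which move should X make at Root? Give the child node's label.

C

K (O): min(-17, 16, 9, -3) = -17
L (O): min(-11, -20, -32) = -32
D (X): max(-17, -32) = -17
M (O): min(12, 11, -48, -46) = -48
N (O): min(42, -36) = -36
E (X): max(-48, -36) = -36
A (O): min(-17, -36) = -36
P (O): min(-31, -8, -5) = -31
Q (O): min(-2, 30) = -2
R (O): min(39, -24) = -24
F (X): max(-31, -2, -24) = -2
S (O): min(-20, -45) = -45
T (O): min(48, -41, 41, -3) = -41
U (O): min(3, -27, 1) = -27
V (O): min(-33, 35, -5, -28) = -33
G (X): max(-45, -41, -27, -33) = -27
B (O): min(-2, -27) = -27
W (O): min(21, -2, 3) = -2
X (O): min(47, 0, 16) = 0
Y (O): min(-45, 28) = -45
Z (O): min(36, -6) = -6
H (X): max(-2, 0, -45, -6) = 0
AA (O): min(2, 26, 40, 6) = 2
AB (O): min(18, -42) = -42
AC (O): min(6, -35) = -35
J (X): max(2, -42, -35) = 2
C (O): min(0, 2) = 0
Root (X): max(-36, -27, 0) = 0
X at Root wants the highest of {A=-36, B=-27, C=0}, so chooses C.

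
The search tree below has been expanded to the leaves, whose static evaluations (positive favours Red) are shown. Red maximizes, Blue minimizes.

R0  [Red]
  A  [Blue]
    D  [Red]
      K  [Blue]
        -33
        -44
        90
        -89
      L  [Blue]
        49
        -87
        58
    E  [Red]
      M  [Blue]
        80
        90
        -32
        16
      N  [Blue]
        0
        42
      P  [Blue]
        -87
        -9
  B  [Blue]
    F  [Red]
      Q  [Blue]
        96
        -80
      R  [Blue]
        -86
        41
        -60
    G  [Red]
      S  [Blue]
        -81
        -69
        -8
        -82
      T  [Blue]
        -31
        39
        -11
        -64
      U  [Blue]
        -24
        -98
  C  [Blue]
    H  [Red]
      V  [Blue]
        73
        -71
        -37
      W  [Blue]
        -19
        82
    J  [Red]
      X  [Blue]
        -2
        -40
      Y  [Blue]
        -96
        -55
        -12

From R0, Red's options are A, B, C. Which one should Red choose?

C

K (Blue): min(-33, -44, 90, -89) = -89
L (Blue): min(49, -87, 58) = -87
D (Red): max(-89, -87) = -87
M (Blue): min(80, 90, -32, 16) = -32
N (Blue): min(0, 42) = 0
P (Blue): min(-87, -9) = -87
E (Red): max(-32, 0, -87) = 0
A (Blue): min(-87, 0) = -87
Q (Blue): min(96, -80) = -80
R (Blue): min(-86, 41, -60) = -86
F (Red): max(-80, -86) = -80
S (Blue): min(-81, -69, -8, -82) = -82
T (Blue): min(-31, 39, -11, -64) = -64
U (Blue): min(-24, -98) = -98
G (Red): max(-82, -64, -98) = -64
B (Blue): min(-80, -64) = -80
V (Blue): min(73, -71, -37) = -71
W (Blue): min(-19, 82) = -19
H (Red): max(-71, -19) = -19
X (Blue): min(-2, -40) = -40
Y (Blue): min(-96, -55, -12) = -96
J (Red): max(-40, -96) = -40
C (Blue): min(-19, -40) = -40
R0 (Red): max(-87, -80, -40) = -40
Red at R0 wants the highest of {A=-87, B=-80, C=-40}, so chooses C.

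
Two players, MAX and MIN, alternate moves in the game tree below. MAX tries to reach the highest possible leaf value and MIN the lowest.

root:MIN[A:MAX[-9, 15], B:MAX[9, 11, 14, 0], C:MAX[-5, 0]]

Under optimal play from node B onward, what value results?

B (MAX): max(9, 11, 14, 0) = 14

14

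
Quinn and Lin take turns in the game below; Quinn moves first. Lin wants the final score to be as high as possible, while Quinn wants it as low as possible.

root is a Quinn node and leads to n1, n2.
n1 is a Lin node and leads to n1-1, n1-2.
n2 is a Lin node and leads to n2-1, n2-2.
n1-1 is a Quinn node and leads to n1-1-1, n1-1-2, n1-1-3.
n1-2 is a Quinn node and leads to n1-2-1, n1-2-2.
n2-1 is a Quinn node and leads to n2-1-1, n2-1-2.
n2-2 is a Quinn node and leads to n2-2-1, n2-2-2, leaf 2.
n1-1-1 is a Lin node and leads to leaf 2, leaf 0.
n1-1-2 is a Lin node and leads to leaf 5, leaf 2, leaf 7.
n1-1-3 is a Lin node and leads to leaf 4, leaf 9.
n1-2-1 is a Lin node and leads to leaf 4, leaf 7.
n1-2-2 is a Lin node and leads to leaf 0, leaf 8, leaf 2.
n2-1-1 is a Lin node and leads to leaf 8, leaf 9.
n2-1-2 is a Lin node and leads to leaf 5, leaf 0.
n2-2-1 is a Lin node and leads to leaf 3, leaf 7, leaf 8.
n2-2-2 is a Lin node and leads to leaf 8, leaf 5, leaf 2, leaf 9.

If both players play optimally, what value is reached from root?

5

n1-1-1 (Lin): max(2, 0) = 2
n1-1-2 (Lin): max(5, 2, 7) = 7
n1-1-3 (Lin): max(4, 9) = 9
n1-1 (Quinn): min(2, 7, 9) = 2
n1-2-1 (Lin): max(4, 7) = 7
n1-2-2 (Lin): max(0, 8, 2) = 8
n1-2 (Quinn): min(7, 8) = 7
n1 (Lin): max(2, 7) = 7
n2-1-1 (Lin): max(8, 9) = 9
n2-1-2 (Lin): max(5, 0) = 5
n2-1 (Quinn): min(9, 5) = 5
n2-2-1 (Lin): max(3, 7, 8) = 8
n2-2-2 (Lin): max(8, 5, 2, 9) = 9
n2-2 (Quinn): min(8, 9, 2) = 2
n2 (Lin): max(5, 2) = 5
root (Quinn): min(7, 5) = 5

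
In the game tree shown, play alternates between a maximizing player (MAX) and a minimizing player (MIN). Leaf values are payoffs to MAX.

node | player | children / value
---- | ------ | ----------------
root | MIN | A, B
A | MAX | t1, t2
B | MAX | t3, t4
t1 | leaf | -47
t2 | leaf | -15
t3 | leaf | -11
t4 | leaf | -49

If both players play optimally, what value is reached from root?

-15

A (MAX): max(-47, -15) = -15
B (MAX): max(-11, -49) = -11
root (MIN): min(-15, -11) = -15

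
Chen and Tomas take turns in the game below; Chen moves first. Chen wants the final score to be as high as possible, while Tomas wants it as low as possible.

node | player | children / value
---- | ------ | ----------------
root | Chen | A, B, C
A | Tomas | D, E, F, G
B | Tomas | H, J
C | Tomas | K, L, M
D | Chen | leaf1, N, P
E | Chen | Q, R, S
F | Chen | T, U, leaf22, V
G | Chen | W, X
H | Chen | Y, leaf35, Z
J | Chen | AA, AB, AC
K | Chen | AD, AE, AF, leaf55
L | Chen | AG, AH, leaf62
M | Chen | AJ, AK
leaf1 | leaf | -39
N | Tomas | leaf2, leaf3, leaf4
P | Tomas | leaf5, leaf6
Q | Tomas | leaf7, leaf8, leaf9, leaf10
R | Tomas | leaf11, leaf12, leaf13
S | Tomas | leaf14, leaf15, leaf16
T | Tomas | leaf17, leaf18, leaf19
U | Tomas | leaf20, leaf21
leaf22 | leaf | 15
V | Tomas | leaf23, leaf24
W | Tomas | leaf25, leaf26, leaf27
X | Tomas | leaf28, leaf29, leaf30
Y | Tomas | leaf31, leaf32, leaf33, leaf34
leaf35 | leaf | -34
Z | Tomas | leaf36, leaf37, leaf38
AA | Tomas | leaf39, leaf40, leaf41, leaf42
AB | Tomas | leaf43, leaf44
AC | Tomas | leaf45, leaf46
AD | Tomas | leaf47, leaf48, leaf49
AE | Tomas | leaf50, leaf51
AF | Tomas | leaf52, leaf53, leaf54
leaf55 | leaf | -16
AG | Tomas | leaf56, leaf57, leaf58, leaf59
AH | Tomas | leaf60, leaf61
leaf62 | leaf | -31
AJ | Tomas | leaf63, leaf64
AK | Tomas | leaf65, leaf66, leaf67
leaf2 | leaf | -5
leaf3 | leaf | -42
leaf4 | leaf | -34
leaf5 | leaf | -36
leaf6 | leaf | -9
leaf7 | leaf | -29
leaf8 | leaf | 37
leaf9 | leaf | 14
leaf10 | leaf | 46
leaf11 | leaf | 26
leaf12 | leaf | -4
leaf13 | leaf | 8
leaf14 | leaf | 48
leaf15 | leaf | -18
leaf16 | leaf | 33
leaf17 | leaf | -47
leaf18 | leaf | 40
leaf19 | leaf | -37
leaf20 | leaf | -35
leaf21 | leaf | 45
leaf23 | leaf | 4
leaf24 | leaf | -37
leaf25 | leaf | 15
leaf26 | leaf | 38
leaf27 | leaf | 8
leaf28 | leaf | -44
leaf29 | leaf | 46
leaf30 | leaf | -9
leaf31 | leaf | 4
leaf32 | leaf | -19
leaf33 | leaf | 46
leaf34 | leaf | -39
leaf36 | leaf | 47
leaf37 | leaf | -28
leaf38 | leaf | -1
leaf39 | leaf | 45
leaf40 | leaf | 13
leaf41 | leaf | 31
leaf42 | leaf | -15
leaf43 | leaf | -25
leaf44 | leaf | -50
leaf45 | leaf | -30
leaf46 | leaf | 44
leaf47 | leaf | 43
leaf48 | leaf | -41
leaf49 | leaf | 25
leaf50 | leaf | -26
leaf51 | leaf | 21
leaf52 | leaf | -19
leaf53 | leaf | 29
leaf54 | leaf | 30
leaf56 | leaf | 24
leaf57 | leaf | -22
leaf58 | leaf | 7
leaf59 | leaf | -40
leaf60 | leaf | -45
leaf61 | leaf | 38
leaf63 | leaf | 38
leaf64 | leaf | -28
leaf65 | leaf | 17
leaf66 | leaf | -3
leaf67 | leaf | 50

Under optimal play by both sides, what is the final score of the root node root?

-28

N (Tomas): min(-5, -42, -34) = -42
P (Tomas): min(-36, -9) = -36
D (Chen): max(-39, -42, -36) = -36
Q (Tomas): min(-29, 37, 14, 46) = -29
R (Tomas): min(26, -4, 8) = -4
S (Tomas): min(48, -18, 33) = -18
E (Chen): max(-29, -4, -18) = -4
T (Tomas): min(-47, 40, -37) = -47
U (Tomas): min(-35, 45) = -35
V (Tomas): min(4, -37) = -37
F (Chen): max(-47, -35, 15, -37) = 15
W (Tomas): min(15, 38, 8) = 8
X (Tomas): min(-44, 46, -9) = -44
G (Chen): max(8, -44) = 8
A (Tomas): min(-36, -4, 15, 8) = -36
Y (Tomas): min(4, -19, 46, -39) = -39
Z (Tomas): min(47, -28, -1) = -28
H (Chen): max(-39, -34, -28) = -28
AA (Tomas): min(45, 13, 31, -15) = -15
AB (Tomas): min(-25, -50) = -50
AC (Tomas): min(-30, 44) = -30
J (Chen): max(-15, -50, -30) = -15
B (Tomas): min(-28, -15) = -28
AD (Tomas): min(43, -41, 25) = -41
AE (Tomas): min(-26, 21) = -26
AF (Tomas): min(-19, 29, 30) = -19
K (Chen): max(-41, -26, -19, -16) = -16
AG (Tomas): min(24, -22, 7, -40) = -40
AH (Tomas): min(-45, 38) = -45
L (Chen): max(-40, -45, -31) = -31
AJ (Tomas): min(38, -28) = -28
AK (Tomas): min(17, -3, 50) = -3
M (Chen): max(-28, -3) = -3
C (Tomas): min(-16, -31, -3) = -31
root (Chen): max(-36, -28, -31) = -28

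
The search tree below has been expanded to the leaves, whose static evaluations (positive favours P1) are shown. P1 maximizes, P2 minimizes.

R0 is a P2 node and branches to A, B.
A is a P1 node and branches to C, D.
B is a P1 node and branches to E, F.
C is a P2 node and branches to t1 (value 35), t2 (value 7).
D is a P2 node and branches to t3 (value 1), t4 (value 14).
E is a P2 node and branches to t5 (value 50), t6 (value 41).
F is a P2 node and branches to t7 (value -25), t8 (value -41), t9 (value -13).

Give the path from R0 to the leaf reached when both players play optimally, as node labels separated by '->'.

R0 -> A -> C -> t2

C (P2): min(35, 7) = 7
D (P2): min(1, 14) = 1
A (P1): max(7, 1) = 7
E (P2): min(50, 41) = 41
F (P2): min(-25, -41, -13) = -41
B (P1): max(41, -41) = 41
R0 (P2): min(7, 41) = 7
At R0, P2 picks A (lowest: 7).
At A, P1 picks C (highest: 7).
At C, P2 picks t2 (lowest: 7).
Terminal value 7.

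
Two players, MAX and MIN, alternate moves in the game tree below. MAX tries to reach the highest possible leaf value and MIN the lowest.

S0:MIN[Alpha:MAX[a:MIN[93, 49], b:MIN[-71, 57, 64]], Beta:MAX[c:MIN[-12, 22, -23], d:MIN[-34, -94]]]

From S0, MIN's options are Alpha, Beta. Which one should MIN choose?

Beta

a (MIN): min(93, 49) = 49
b (MIN): min(-71, 57, 64) = -71
Alpha (MAX): max(49, -71) = 49
c (MIN): min(-12, 22, -23) = -23
d (MIN): min(-34, -94) = -94
Beta (MAX): max(-23, -94) = -23
S0 (MIN): min(49, -23) = -23
MIN at S0 wants the lowest of {Alpha=49, Beta=-23}, so chooses Beta.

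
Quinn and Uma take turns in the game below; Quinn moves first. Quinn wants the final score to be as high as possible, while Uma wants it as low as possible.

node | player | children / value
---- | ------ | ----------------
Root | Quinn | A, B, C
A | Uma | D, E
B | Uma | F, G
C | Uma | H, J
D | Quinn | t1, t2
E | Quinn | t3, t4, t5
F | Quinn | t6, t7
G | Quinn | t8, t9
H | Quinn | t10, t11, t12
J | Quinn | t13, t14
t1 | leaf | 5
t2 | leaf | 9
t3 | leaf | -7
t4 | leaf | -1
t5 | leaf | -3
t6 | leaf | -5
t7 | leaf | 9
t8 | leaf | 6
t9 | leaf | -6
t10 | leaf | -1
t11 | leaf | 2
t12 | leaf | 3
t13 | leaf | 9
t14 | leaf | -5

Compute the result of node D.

D (Quinn): max(5, 9) = 9

9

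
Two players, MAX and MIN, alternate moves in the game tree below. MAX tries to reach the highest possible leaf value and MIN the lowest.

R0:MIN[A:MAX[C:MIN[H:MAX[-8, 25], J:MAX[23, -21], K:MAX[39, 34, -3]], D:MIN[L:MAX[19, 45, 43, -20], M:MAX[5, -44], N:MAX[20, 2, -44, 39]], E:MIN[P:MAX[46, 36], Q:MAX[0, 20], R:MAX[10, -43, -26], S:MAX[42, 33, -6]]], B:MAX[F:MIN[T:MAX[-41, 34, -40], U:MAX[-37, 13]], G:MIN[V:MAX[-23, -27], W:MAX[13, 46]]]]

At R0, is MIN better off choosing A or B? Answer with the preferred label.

B

H (MAX): max(-8, 25) = 25
J (MAX): max(23, -21) = 23
K (MAX): max(39, 34, -3) = 39
C (MIN): min(25, 23, 39) = 23
L (MAX): max(19, 45, 43, -20) = 45
M (MAX): max(5, -44) = 5
N (MAX): max(20, 2, -44, 39) = 39
D (MIN): min(45, 5, 39) = 5
P (MAX): max(46, 36) = 46
Q (MAX): max(0, 20) = 20
R (MAX): max(10, -43, -26) = 10
S (MAX): max(42, 33, -6) = 42
E (MIN): min(46, 20, 10, 42) = 10
A (MAX): max(23, 5, 10) = 23
T (MAX): max(-41, 34, -40) = 34
U (MAX): max(-37, 13) = 13
F (MIN): min(34, 13) = 13
V (MAX): max(-23, -27) = -23
W (MAX): max(13, 46) = 46
G (MIN): min(-23, 46) = -23
B (MAX): max(13, -23) = 13
MIN prefers the lower value; A=23, B=13. B is better since 13 < 23.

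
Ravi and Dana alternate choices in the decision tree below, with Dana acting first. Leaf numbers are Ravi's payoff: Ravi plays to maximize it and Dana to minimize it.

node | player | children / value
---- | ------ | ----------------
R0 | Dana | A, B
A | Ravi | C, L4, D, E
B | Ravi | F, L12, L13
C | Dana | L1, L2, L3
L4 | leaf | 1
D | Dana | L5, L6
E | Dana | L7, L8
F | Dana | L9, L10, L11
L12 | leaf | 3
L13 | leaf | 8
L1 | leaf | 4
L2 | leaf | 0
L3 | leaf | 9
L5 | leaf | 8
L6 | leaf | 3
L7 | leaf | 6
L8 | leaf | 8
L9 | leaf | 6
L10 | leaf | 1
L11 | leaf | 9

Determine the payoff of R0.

C (Dana): min(4, 0, 9) = 0
D (Dana): min(8, 3) = 3
E (Dana): min(6, 8) = 6
A (Ravi): max(0, 1, 3, 6) = 6
F (Dana): min(6, 1, 9) = 1
B (Ravi): max(1, 3, 8) = 8
R0 (Dana): min(6, 8) = 6

6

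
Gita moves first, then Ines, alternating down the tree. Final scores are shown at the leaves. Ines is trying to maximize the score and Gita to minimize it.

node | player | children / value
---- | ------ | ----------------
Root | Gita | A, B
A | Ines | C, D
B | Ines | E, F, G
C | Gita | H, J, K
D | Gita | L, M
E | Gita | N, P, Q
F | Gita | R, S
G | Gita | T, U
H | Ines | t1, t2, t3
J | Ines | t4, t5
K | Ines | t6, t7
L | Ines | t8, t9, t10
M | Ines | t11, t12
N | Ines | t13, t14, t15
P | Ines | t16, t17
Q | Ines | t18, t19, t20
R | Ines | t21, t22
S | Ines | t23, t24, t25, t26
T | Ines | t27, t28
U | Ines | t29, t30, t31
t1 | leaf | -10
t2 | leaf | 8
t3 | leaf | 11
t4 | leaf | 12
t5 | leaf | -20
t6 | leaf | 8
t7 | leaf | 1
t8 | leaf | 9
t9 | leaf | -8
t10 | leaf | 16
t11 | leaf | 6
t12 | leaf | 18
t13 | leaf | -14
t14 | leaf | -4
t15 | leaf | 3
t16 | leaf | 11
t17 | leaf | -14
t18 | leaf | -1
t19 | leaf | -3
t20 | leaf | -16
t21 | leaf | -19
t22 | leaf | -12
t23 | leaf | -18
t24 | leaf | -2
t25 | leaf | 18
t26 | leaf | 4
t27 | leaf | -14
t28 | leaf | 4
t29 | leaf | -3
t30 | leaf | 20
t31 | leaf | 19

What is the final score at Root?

H (Ines): max(-10, 8, 11) = 11
J (Ines): max(12, -20) = 12
K (Ines): max(8, 1) = 8
C (Gita): min(11, 12, 8) = 8
L (Ines): max(9, -8, 16) = 16
M (Ines): max(6, 18) = 18
D (Gita): min(16, 18) = 16
A (Ines): max(8, 16) = 16
N (Ines): max(-14, -4, 3) = 3
P (Ines): max(11, -14) = 11
Q (Ines): max(-1, -3, -16) = -1
E (Gita): min(3, 11, -1) = -1
R (Ines): max(-19, -12) = -12
S (Ines): max(-18, -2, 18, 4) = 18
F (Gita): min(-12, 18) = -12
T (Ines): max(-14, 4) = 4
U (Ines): max(-3, 20, 19) = 20
G (Gita): min(4, 20) = 4
B (Ines): max(-1, -12, 4) = 4
Root (Gita): min(16, 4) = 4

4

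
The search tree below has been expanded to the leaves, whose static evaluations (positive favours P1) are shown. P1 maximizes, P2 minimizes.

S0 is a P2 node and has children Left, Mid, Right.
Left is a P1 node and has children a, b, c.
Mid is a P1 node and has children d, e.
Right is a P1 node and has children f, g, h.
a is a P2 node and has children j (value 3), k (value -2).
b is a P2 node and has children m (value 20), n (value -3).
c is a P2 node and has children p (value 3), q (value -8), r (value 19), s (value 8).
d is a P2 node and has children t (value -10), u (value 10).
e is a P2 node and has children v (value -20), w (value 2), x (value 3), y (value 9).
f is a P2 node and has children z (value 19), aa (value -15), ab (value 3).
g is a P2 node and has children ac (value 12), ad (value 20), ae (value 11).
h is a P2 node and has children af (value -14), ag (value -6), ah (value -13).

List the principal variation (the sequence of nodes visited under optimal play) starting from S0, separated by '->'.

S0 -> Mid -> d -> t

a (P2): min(3, -2) = -2
b (P2): min(20, -3) = -3
c (P2): min(3, -8, 19, 8) = -8
Left (P1): max(-2, -3, -8) = -2
d (P2): min(-10, 10) = -10
e (P2): min(-20, 2, 3, 9) = -20
Mid (P1): max(-10, -20) = -10
f (P2): min(19, -15, 3) = -15
g (P2): min(12, 20, 11) = 11
h (P2): min(-14, -6, -13) = -14
Right (P1): max(-15, 11, -14) = 11
S0 (P2): min(-2, -10, 11) = -10
At S0, P2 picks Mid (lowest: -10).
At Mid, P1 picks d (highest: -10).
At d, P2 picks t (lowest: -10).
Terminal value -10.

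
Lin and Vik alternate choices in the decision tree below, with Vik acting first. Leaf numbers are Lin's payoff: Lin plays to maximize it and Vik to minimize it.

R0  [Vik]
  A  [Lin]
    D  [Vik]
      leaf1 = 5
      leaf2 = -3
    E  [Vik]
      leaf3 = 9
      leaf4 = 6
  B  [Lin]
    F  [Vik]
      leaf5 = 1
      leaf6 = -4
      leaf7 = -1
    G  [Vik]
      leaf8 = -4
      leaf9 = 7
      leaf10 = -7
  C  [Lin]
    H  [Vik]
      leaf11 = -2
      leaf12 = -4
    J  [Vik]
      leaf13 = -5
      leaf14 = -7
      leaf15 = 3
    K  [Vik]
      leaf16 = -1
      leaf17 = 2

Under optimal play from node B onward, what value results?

-4

F (Vik): min(1, -4, -1) = -4
G (Vik): min(-4, 7, -7) = -7
B (Lin): max(-4, -7) = -4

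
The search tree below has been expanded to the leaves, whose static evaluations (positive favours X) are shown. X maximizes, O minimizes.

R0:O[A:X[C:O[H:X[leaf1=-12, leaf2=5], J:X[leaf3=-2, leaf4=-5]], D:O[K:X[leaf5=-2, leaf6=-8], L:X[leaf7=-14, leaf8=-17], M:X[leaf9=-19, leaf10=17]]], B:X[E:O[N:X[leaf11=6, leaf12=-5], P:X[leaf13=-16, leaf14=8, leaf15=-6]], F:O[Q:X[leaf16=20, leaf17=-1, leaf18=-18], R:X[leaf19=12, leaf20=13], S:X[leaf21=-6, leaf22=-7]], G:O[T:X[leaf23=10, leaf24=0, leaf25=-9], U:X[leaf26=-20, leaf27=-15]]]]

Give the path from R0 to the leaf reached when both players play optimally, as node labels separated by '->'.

R0 -> A -> C -> J -> leaf3

H (X): max(-12, 5) = 5
J (X): max(-2, -5) = -2
C (O): min(5, -2) = -2
K (X): max(-2, -8) = -2
L (X): max(-14, -17) = -14
M (X): max(-19, 17) = 17
D (O): min(-2, -14, 17) = -14
A (X): max(-2, -14) = -2
N (X): max(6, -5) = 6
P (X): max(-16, 8, -6) = 8
E (O): min(6, 8) = 6
Q (X): max(20, -1, -18) = 20
R (X): max(12, 13) = 13
S (X): max(-6, -7) = -6
F (O): min(20, 13, -6) = -6
T (X): max(10, 0, -9) = 10
U (X): max(-20, -15) = -15
G (O): min(10, -15) = -15
B (X): max(6, -6, -15) = 6
R0 (O): min(-2, 6) = -2
At R0, O picks A (lowest: -2).
At A, X picks C (highest: -2).
At C, O picks J (lowest: -2).
At J, X picks leaf3 (highest: -2).
Terminal value -2.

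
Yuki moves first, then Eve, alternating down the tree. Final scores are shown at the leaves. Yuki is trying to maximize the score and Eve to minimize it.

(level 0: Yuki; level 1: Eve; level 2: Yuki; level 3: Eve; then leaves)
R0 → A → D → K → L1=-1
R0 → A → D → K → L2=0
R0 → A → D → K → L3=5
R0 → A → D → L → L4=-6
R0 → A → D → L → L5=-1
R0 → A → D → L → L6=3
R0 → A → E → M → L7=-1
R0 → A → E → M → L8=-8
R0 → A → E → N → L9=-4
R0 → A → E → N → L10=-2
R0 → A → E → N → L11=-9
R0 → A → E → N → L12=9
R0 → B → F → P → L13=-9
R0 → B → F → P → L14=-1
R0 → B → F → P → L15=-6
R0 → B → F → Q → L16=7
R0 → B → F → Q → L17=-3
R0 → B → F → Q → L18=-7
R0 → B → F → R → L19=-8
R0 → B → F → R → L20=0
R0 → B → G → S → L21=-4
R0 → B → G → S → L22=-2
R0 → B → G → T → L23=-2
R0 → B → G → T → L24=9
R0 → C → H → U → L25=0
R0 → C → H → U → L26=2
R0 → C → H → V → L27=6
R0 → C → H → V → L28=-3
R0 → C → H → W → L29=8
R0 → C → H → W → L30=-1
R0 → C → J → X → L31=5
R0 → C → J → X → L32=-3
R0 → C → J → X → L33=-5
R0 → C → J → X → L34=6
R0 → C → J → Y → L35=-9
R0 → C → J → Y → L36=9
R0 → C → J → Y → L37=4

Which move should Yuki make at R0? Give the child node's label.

K (Eve): min(-1, 0, 5) = -1
L (Eve): min(-6, -1, 3) = -6
D (Yuki): max(-1, -6) = -1
M (Eve): min(-1, -8) = -8
N (Eve): min(-4, -2, -9, 9) = -9
E (Yuki): max(-8, -9) = -8
A (Eve): min(-1, -8) = -8
P (Eve): min(-9, -1, -6) = -9
Q (Eve): min(7, -3, -7) = -7
R (Eve): min(-8, 0) = -8
F (Yuki): max(-9, -7, -8) = -7
S (Eve): min(-4, -2) = -4
T (Eve): min(-2, 9) = -2
G (Yuki): max(-4, -2) = -2
B (Eve): min(-7, -2) = -7
U (Eve): min(0, 2) = 0
V (Eve): min(6, -3) = -3
W (Eve): min(8, -1) = -1
H (Yuki): max(0, -3, -1) = 0
X (Eve): min(5, -3, -5, 6) = -5
Y (Eve): min(-9, 9, 4) = -9
J (Yuki): max(-5, -9) = -5
C (Eve): min(0, -5) = -5
R0 (Yuki): max(-8, -7, -5) = -5
Yuki at R0 wants the highest of {A=-8, B=-7, C=-5}, so chooses C.

C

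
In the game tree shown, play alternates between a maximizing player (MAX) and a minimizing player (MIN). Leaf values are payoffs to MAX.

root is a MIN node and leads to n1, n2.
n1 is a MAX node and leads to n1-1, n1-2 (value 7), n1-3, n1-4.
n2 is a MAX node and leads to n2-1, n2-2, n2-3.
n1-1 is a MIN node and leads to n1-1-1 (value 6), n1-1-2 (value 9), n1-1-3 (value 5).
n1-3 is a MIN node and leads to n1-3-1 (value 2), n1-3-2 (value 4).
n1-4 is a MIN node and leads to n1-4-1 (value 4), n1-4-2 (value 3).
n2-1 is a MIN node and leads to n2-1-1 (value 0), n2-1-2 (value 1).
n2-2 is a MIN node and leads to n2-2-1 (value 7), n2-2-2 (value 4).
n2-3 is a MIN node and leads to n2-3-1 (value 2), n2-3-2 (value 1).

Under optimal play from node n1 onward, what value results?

n1-1 (MIN): min(6, 9, 5) = 5
n1-3 (MIN): min(2, 4) = 2
n1-4 (MIN): min(4, 3) = 3
n1 (MAX): max(5, 7, 2, 3) = 7

7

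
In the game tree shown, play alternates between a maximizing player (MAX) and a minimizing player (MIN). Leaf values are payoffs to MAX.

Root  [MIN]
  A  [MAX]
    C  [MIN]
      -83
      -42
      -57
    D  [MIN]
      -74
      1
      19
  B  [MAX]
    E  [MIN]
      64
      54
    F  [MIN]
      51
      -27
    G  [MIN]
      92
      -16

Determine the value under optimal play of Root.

C (MIN): min(-83, -42, -57) = -83
D (MIN): min(-74, 1, 19) = -74
A (MAX): max(-83, -74) = -74
E (MIN): min(64, 54) = 54
F (MIN): min(51, -27) = -27
G (MIN): min(92, -16) = -16
B (MAX): max(54, -27, -16) = 54
Root (MIN): min(-74, 54) = -74

-74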